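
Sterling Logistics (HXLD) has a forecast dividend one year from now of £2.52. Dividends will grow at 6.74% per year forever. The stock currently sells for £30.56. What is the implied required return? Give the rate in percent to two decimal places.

14.99%

Rearranging the constant-growth DDM: r = D₁/P₀ + g.
r = 2.5200 / 30.56 + 0.0674 = 0.08246 + 0.0674 = 0.14986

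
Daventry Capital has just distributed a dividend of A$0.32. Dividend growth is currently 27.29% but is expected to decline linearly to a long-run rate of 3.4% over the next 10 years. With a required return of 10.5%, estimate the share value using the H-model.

H-model: P₀ = D₀[(1+g_L) + H(g_S−g_L)]/(r−g_L), with H = 10/2 = 5.
P₀ = 0.32 × [(1+0.034) + 5×(0.2729−0.034)] / (0.105−0.034)
   = 0.32 × 2.2285 / 0.071 = 10.0439

A$10.04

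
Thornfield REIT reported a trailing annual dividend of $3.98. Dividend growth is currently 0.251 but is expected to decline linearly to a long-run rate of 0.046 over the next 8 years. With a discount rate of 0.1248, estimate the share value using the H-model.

$94.25

H-model: P₀ = D₀[(1+g_L) + H(g_S−g_L)]/(r−g_L), with H = 8/2 = 4.
P₀ = 3.98 × [(1+0.046) + 4×(0.251−0.046)] / (0.1248−0.046)
   = 3.98 × 1.8660 / 0.0788 = 94.2472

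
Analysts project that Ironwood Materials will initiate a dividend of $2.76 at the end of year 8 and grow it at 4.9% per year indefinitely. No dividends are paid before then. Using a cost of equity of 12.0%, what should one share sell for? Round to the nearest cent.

Deferred-dividend DDM. At t=7 the remaining stream is a growing perpetuity with first payment D_8 = 2.76.
V_7 = D_8/(r−g) = 2.76/(0.12−0.049) = 38.8732
P₀ = V_7/(1+r)^7 = 38.8732/(1+0.12)^7 = 17.5843

$17.58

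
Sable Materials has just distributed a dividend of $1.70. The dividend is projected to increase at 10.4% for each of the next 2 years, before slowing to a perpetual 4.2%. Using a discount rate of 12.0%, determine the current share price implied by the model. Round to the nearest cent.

Two-stage DDM. Project D₁…D_2 at 0.104, terminal growth 0.042, discount at r = 0.12.
D_1 = 1.8768
D_2 = 2.0720
Terminal value at t=2: TV = D_3/(r−g) = 2.1590/(0.12−0.042) = 27.6796
P₀ = 1.8768/(1+0.12)^1 + 2.0720/(1+0.12)^2 + 27.6796/(1+0.12)^2 = 25.3935

$25.39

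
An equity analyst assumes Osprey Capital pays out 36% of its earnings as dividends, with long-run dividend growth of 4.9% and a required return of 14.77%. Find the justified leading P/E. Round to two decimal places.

3.65

Justified leading P/E = b/(r−g) = 0.36/(0.1477−0.049) = 3.6474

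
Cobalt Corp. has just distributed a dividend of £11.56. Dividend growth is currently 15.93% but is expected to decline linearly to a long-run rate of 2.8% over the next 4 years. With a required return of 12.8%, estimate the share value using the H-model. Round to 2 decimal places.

£149.19

H-model: P₀ = D₀[(1+g_L) + H(g_S−g_L)]/(r−g_L), with H = 4/2 = 2.
P₀ = 11.56 × [(1+0.028) + 2×(0.1593−0.028)] / (0.128−0.028)
   = 11.56 × 1.2906 / 0.1 = 149.1934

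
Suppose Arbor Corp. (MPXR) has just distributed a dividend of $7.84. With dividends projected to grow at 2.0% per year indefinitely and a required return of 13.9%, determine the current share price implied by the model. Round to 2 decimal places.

Gordon growth model: P₀ = D₁/(r − g). D₁ = 7.84 × (1 + 0.02) = 7.9968.
P₀ = 7.9968 / (0.139 − 0.02) = 7.9968 / 0.119 = 67.2000

$67.20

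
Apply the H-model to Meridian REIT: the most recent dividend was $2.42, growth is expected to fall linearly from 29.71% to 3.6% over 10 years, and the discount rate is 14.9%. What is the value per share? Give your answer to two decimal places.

H-model: P₀ = D₀[(1+g_L) + H(g_S−g_L)]/(r−g_L), with H = 10/2 = 5.
P₀ = 2.42 × [(1+0.036) + 5×(0.2971−0.036)] / (0.149−0.036)
   = 2.42 × 2.3415 / 0.113 = 50.1454

$50.15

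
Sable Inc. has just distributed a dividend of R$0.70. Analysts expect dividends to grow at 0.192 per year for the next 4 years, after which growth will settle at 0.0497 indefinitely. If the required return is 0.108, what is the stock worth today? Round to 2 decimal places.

Two-stage DDM. Project D₁…D_4 at 0.192, terminal growth 0.0497, discount at r = 0.108.
D_1 = 0.8344
D_2 = 0.9946
D_3 = 1.1856
D_4 = 1.4132
Terminal value at t=4: TV = D_5/(r−g) = 1.4834/(0.108−0.0497) = 25.4448
P₀ = 0.8344/(1+0.108)^1 + 0.9946/(1+0.108)^2 + 1.1856/(1+0.108)^3 + 1.4132/(1+0.108)^4 + 25.4448/(1+0.108)^4 = 20.2551

R$20.26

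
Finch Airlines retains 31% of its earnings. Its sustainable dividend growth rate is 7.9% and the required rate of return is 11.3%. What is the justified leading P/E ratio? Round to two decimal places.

20.29

Payout ratio b = 1 − 0.31 = 0.69.
Justified leading P/E = b/(r−g) = 0.69/(0.113−0.079) = 20.2941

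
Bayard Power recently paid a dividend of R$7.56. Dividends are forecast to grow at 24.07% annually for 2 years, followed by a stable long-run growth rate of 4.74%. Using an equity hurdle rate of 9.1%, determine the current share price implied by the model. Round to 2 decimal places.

R$253.25

Two-stage DDM. Project D₁…D_2 at 0.2407, terminal growth 0.0474, discount at r = 0.091.
D_1 = 9.3797
D_2 = 11.6374
Terminal value at t=2: TV = D_3/(r−g) = 12.1890/(0.091−0.0474) = 279.5641
P₀ = 9.3797/(1+0.091)^1 + 11.6374/(1+0.091)^2 + 279.5641/(1+0.091)^2 = 253.2467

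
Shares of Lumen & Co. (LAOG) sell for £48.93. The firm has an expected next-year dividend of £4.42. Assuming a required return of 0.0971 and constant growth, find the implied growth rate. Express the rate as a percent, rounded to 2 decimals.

0.68%

From P₀ = D₁/(r − g), the implied growth is g = r − D₁/P₀.
g = 0.0971 − 4.42/48.93 = 0.0971 − 0.09033 = 0.00677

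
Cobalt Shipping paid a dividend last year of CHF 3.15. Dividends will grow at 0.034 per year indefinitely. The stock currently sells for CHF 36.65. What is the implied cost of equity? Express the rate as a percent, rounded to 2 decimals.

Rearranging the constant-growth DDM: r = D₁/P₀ + g.
D₁ = 3.15 × (1 + 0.034) = 3.2571.
r = 3.2571 / 36.65 + 0.034 = 0.08887 + 0.034 = 0.12287

12.29%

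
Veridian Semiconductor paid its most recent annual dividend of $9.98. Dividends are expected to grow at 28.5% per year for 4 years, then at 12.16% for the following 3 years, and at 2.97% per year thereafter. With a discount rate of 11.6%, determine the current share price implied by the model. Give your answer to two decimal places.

Three-stage DDM. Project D₁…D_7; terminal Gordon value at t=7 with g = 0.0297; discount at r = 0.116.
D_1 = 12.8243
D_2 = 16.4792
D_3 = 21.1758
D_4 = 27.2109
D_5 = 30.5198
D_6 = 34.2310
D_7 = 38.3934
TV_7 = 39.5337/(0.116−0.0297) = 458.0965
P₀ = Σ Dₜ/(1+r)ᵗ + TV_7/(1+r)^7 = 323.1319

$323.13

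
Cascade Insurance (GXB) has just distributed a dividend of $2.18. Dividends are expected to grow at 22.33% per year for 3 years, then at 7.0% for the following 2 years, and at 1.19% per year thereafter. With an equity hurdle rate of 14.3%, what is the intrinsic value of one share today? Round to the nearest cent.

Three-stage DDM. Project D₁…D_5; terminal Gordon value at t=5 with g = 0.0119; discount at r = 0.143.
D_1 = 2.6668
D_2 = 3.2623
D_3 = 3.9908
D_4 = 4.2701
D_5 = 4.5690
TV_5 = 4.6234/(0.143−0.0119) = 35.2661
P₀ = Σ Dₜ/(1+r)ᵗ + TV_5/(1+r)^5 = 30.4236

$30.42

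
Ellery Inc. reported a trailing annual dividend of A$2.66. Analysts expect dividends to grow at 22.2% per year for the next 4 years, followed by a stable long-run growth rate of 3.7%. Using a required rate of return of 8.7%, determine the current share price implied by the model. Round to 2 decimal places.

Two-stage DDM. Project D₁…D_4 at 0.222, terminal growth 0.037, discount at r = 0.087.
D_1 = 3.2505
D_2 = 3.9721
D_3 = 4.8539
D_4 = 5.9315
Terminal value at t=4: TV = D_5/(r−g) = 6.1510/(0.087−0.037) = 123.0199
P₀ = 3.2505/(1+0.087)^1 + 3.9721/(1+0.087)^2 + 4.8539/(1+0.087)^3 + 5.9315/(1+0.087)^4 + 123.0199/(1+0.087)^4 = 102.4964

A$102.50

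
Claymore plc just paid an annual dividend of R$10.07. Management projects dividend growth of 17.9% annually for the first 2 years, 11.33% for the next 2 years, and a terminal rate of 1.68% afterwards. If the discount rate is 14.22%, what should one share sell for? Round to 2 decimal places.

R$124.43

Three-stage DDM. Project D₁…D_4; terminal Gordon value at t=4 with g = 0.0168; discount at r = 0.1422.
D_1 = 11.8725
D_2 = 13.9977
D_3 = 15.5837
D_4 = 17.3493
TV_4 = 17.6407/(0.1422−0.0168) = 140.6758
P₀ = Σ Dₜ/(1+r)ᵗ + TV_4/(1+r)^4 = 124.4264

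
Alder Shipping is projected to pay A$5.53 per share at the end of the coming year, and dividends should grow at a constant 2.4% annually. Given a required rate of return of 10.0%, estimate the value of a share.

A$72.76

Gordon growth model: P₀ = D₁/(r − g), with D₁ = 5.53 given directly.
P₀ = 5.5300 / (0.1 − 0.024) = 5.5300 / 0.076 = 72.7632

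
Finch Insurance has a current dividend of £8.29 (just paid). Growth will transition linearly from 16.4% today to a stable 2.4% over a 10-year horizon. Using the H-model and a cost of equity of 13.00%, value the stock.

H-model: P₀ = D₀[(1+g_L) + H(g_S−g_L)]/(r−g_L), with H = 10/2 = 5.
P₀ = 8.29 × [(1+0.024) + 5×(0.164−0.024)] / (0.13−0.024)
   = 8.29 × 1.7240 / 0.106 = 134.8298

£134.83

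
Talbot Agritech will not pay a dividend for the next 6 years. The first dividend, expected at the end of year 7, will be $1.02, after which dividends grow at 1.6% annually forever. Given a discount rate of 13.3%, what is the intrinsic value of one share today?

Deferred-dividend DDM. At t=6 the remaining stream is a growing perpetuity with first payment D_7 = 1.02.
V_6 = D_7/(r−g) = 1.02/(0.133−0.016) = 8.7179
P₀ = V_6/(1+r)^6 = 8.7179/(1+0.133)^6 = 4.1213

$4.12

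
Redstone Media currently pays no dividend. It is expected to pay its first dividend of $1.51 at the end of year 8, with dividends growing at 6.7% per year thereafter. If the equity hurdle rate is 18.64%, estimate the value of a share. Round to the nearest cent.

$3.82

Deferred-dividend DDM. At t=7 the remaining stream is a growing perpetuity with first payment D_8 = 1.51.
V_7 = D_8/(r−g) = 1.51/(0.1864−0.067) = 12.6466
P₀ = V_7/(1+r)^7 = 12.6466/(1+0.1864)^7 = 3.8226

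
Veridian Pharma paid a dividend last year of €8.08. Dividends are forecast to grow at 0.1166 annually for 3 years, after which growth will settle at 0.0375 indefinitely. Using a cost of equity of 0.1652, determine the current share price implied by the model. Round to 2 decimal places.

€80.04

Two-stage DDM. Project D₁…D_3 at 0.1166, terminal growth 0.0375, discount at r = 0.1652.
D_1 = 9.0221
D_2 = 10.0741
D_3 = 11.2487
Terminal value at t=3: TV = D_4/(r−g) = 11.6706/(0.1652−0.0375) = 91.3906
P₀ = 9.0221/(1+0.1652)^1 + 10.0741/(1+0.1652)^2 + 11.2487/(1+0.1652)^3 + 91.3906/(1+0.1652)^3 = 80.0432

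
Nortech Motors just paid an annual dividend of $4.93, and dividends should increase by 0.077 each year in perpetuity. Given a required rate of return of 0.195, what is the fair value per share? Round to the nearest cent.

Gordon growth model: P₀ = D₁/(r − g). D₁ = 4.93 × (1 + 0.077) = 5.3096.
P₀ = 5.3096 / (0.195 − 0.077) = 5.3096 / 0.118 = 44.9967

$45.00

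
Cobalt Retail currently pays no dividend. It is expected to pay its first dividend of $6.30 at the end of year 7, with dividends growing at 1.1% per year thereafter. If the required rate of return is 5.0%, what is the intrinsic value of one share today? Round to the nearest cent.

$120.54

Deferred-dividend DDM. At t=6 the remaining stream is a growing perpetuity with first payment D_7 = 6.30.
V_6 = D_7/(r−g) = 6.30/(0.05−0.011) = 161.5385
P₀ = V_6/(1+r)^6 = 161.5385/(1+0.05)^6 = 120.5425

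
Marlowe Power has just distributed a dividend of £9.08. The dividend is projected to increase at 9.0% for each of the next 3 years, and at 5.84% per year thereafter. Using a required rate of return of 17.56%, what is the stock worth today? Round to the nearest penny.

£88.82

Two-stage DDM. Project D₁…D_3 at 0.09, terminal growth 0.0584, discount at r = 0.1756.
D_1 = 9.8972
D_2 = 10.7879
D_3 = 11.7589
Terminal value at t=3: TV = D_4/(r−g) = 12.4456/(0.1756−0.0584) = 106.1910
P₀ = 9.8972/(1+0.1756)^1 + 10.7879/(1+0.1756)^2 + 11.7589/(1+0.1756)^3 + 106.1910/(1+0.1756)^3 = 88.8217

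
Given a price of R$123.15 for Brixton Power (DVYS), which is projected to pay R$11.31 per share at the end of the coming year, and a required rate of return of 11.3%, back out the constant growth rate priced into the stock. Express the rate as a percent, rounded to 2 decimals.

2.12%

From P₀ = D₁/(r − g), the implied growth is g = r − D₁/P₀.
g = 0.113 − 11.31/123.15 = 0.113 − 0.09184 = 0.02116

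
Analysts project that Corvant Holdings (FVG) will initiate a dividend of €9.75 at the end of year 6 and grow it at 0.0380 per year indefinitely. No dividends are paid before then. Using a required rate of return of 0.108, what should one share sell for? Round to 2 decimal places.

Deferred-dividend DDM. At t=5 the remaining stream is a growing perpetuity with first payment D_6 = 9.75.
V_5 = D_6/(r−g) = 9.75/(0.108−0.038) = 139.2857
P₀ = V_5/(1+r)^5 = 139.2857/(1+0.108)^5 = 83.4080

€83.41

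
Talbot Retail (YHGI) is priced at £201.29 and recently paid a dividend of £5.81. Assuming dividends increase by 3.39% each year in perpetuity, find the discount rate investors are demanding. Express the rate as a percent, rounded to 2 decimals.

6.37%

Rearranging the constant-growth DDM: r = D₁/P₀ + g.
D₁ = 5.81 × (1 + 0.0339) = 6.0070.
r = 6.0070 / 201.29 + 0.0339 = 0.02984 + 0.0339 = 0.06374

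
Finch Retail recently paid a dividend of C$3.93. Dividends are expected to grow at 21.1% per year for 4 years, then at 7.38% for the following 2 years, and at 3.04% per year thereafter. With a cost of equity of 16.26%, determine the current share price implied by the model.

C$56.41

Three-stage DDM. Project D₁…D_6; terminal Gordon value at t=6 with g = 0.0304; discount at r = 0.1626.
D_1 = 4.7592
D_2 = 5.7634
D_3 = 6.9795
D_4 = 8.4522
D_5 = 9.0760
D_6 = 9.7458
TV_6 = 10.0420/(0.1626−0.0304) = 75.9609
P₀ = Σ Dₜ/(1+r)ᵗ + TV_6/(1+r)^6 = 56.4070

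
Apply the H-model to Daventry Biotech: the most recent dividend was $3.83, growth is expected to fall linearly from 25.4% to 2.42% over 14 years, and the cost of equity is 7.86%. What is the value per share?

H-model: P₀ = D₀[(1+g_L) + H(g_S−g_L)]/(r−g_L), with H = 14/2 = 7.
P₀ = 3.83 × [(1+0.0242) + 7×(0.254−0.0242)] / (0.0786−0.0242)
   = 3.83 × 2.6328 / 0.0544 = 185.3607

$185.36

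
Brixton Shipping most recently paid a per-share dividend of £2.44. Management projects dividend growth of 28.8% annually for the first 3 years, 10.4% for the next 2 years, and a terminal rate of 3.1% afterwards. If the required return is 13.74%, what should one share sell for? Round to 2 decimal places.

Three-stage DDM. Project D₁…D_5; terminal Gordon value at t=5 with g = 0.031; discount at r = 0.1374.
D_1 = 3.1427
D_2 = 4.0478
D_3 = 5.2136
D_4 = 5.7558
D_5 = 6.3544
TV_5 = 6.5514/(0.1374−0.031) = 61.5733
P₀ = Σ Dₜ/(1+r)ᵗ + TV_5/(1+r)^5 = 48.5590

£48.56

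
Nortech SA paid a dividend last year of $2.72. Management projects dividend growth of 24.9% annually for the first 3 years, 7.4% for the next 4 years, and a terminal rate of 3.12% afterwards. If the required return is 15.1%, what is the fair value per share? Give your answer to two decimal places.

$44.04

Three-stage DDM. Project D₁…D_7; terminal Gordon value at t=7 with g = 0.0312; discount at r = 0.151.
D_1 = 3.3973
D_2 = 4.2432
D_3 = 5.2998
D_4 = 5.6919
D_5 = 6.1131
D_6 = 6.5655
D_7 = 7.0514
TV_7 = 7.2714/(0.151−0.0312) = 60.6959
P₀ = Σ Dₜ/(1+r)ᵗ + TV_7/(1+r)^7 = 44.0372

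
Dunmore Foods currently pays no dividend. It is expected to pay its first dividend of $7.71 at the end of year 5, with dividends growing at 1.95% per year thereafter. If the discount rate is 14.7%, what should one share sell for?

$34.94

Deferred-dividend DDM. At t=4 the remaining stream is a growing perpetuity with first payment D_5 = 7.71.
V_4 = D_5/(r−g) = 7.71/(0.147−0.0195) = 60.4706
P₀ = V_4/(1+r)^4 = 60.4706/(1+0.147)^4 = 34.9374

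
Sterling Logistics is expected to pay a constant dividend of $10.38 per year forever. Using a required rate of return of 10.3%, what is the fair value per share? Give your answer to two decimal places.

$100.78

Zero-growth DDM (perpetuity): P₀ = D/r = 10.38 / 0.103 = 100.7767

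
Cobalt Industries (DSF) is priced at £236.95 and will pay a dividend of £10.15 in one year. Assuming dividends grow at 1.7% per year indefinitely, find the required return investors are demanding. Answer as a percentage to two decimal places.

5.98%

Rearranging the constant-growth DDM: r = D₁/P₀ + g.
r = 10.1500 / 236.95 + 0.017 = 0.04284 + 0.017 = 0.05984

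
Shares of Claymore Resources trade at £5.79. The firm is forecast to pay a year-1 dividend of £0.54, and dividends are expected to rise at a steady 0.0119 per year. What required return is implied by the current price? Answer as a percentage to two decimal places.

10.52%

Rearranging the constant-growth DDM: r = D₁/P₀ + g.
r = 0.5400 / 5.79 + 0.0119 = 0.09326 + 0.0119 = 0.10516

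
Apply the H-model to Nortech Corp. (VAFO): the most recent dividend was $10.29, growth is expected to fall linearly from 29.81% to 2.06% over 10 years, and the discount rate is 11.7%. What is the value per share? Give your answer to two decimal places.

H-model: P₀ = D₀[(1+g_L) + H(g_S−g_L)]/(r−g_L), with H = 10/2 = 5.
P₀ = 10.29 × [(1+0.0206) + 5×(0.2981−0.0206)] / (0.117−0.0206)
   = 10.29 × 2.4081 / 0.0964 = 257.0472

$257.05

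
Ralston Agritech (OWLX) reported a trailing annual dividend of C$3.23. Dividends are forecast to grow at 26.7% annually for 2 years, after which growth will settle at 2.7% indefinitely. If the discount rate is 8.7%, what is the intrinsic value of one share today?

Two-stage DDM. Project D₁…D_2 at 0.267, terminal growth 0.027, discount at r = 0.087.
D_1 = 4.0924
D_2 = 5.1851
Terminal value at t=2: TV = D_3/(r−g) = 5.3251/(0.087−0.027) = 88.7513
P₀ = 4.0924/(1+0.087)^1 + 5.1851/(1+0.087)^2 + 88.7513/(1+0.087)^2 = 83.2663

C$83.27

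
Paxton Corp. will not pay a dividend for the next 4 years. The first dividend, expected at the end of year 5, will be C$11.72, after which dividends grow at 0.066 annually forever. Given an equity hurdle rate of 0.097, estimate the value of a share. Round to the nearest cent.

C$261.06

Deferred-dividend DDM. At t=4 the remaining stream is a growing perpetuity with first payment D_5 = 11.72.
V_4 = D_5/(r−g) = 11.72/(0.097−0.066) = 378.0645
P₀ = V_4/(1+r)^4 = 378.0645/(1+0.097)^4 = 261.0594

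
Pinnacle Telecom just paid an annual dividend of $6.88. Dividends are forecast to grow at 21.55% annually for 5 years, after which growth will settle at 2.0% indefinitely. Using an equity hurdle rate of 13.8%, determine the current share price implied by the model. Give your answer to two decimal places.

Two-stage DDM. Project D₁…D_5 at 0.2155, terminal growth 0.02, discount at r = 0.138.
D_1 = 8.3626
D_2 = 10.1648
D_3 = 12.3553
D_4 = 15.0179
D_5 = 18.2542
Terminal value at t=5: TV = D_6/(r−g) = 18.6193/(0.138−0.02) = 157.7907
P₀ = 8.3626/(1+0.138)^1 + 10.1648/(1+0.138)^2 + 12.3553/(1+0.138)^3 + 15.0179/(1+0.138)^4 + 18.2542/(1+0.138)^5 + 157.7907/(1+0.138)^5 = 124.7740

$124.77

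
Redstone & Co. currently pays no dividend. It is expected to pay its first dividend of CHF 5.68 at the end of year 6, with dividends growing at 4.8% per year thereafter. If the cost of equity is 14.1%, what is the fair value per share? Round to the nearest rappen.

CHF 31.58

Deferred-dividend DDM. At t=5 the remaining stream is a growing perpetuity with first payment D_6 = 5.68.
V_5 = D_6/(r−g) = 5.68/(0.141−0.048) = 61.0753
P₀ = V_5/(1+r)^5 = 61.0753/(1+0.141)^5 = 31.5818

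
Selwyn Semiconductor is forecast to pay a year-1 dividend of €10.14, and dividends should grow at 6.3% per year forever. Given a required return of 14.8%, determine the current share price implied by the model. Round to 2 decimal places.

Gordon growth model: P₀ = D₁/(r − g), with D₁ = 10.14 given directly.
P₀ = 10.1400 / (0.148 − 0.063) = 10.1400 / 0.085 = 119.2941

€119.29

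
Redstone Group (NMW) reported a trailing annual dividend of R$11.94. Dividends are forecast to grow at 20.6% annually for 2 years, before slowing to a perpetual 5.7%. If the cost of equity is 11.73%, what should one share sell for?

Two-stage DDM. Project D₁…D_2 at 0.206, terminal growth 0.057, discount at r = 0.1173.
D_1 = 14.3996
D_2 = 17.3660
Terminal value at t=2: TV = D_3/(r−g) = 18.3558/(0.1173−0.057) = 304.4084
P₀ = 14.3996/(1+0.1173)^1 + 17.3660/(1+0.1173)^2 + 304.4084/(1+0.1173)^2 = 270.6457

R$270.65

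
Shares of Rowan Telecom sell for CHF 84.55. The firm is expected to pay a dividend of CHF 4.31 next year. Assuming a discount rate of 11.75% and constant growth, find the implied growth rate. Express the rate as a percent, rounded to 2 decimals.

6.65%

From P₀ = D₁/(r − g), the implied growth is g = r − D₁/P₀.
g = 0.1175 − 4.31/84.55 = 0.1175 − 0.05098 = 0.06652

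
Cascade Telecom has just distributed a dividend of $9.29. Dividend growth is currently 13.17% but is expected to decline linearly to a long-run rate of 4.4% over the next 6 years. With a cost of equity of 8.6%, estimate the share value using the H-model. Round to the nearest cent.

$289.12

H-model: P₀ = D₀[(1+g_L) + H(g_S−g_L)]/(r−g_L), with H = 6/2 = 3.
P₀ = 9.29 × [(1+0.044) + 3×(0.1317−0.044)] / (0.086−0.044)
   = 9.29 × 1.3071 / 0.042 = 289.1181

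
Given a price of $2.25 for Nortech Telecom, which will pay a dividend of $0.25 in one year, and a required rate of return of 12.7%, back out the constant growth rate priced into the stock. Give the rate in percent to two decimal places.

From P₀ = D₁/(r − g), the implied growth is g = r − D₁/P₀.
g = 0.127 − 0.25/2.25 = 0.127 − 0.11111 = 0.01589

1.59%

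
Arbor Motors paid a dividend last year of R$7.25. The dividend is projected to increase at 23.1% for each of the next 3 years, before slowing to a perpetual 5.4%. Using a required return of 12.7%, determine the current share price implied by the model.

R$162.43

Two-stage DDM. Project D₁…D_3 at 0.231, terminal growth 0.054, discount at r = 0.127.
D_1 = 8.9248
D_2 = 10.9864
D_3 = 13.5242
Terminal value at t=3: TV = D_4/(r−g) = 14.2545/(0.127−0.054) = 195.2675
P₀ = 8.9248/(1+0.127)^1 + 10.9864/(1+0.127)^2 + 13.5242/(1+0.127)^3 + 195.2675/(1+0.127)^3 = 162.4306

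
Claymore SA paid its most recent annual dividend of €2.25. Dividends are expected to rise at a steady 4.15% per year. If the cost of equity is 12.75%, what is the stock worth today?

€27.25

Gordon growth model: P₀ = D₁/(r − g). D₁ = 2.25 × (1 + 0.0415) = 2.3434.
P₀ = 2.3434 / (0.1275 − 0.0415) = 2.3434 / 0.086 = 27.2485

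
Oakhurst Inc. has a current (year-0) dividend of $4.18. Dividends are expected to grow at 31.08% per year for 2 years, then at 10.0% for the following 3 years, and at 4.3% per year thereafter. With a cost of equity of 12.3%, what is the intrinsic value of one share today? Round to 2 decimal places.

$96.75

Three-stage DDM. Project D₁…D_5; terminal Gordon value at t=5 with g = 0.043; discount at r = 0.123.
D_1 = 5.4791
D_2 = 7.1821
D_3 = 7.9003
D_4 = 8.6903
D_5 = 9.5593
TV_5 = 9.9704/(0.123−0.043) = 124.6297
P₀ = Σ Dₜ/(1+r)ᵗ + TV_5/(1+r)^5 = 96.7472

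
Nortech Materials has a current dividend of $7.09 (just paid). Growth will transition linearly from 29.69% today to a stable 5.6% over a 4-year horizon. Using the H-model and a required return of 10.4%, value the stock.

$227.15

H-model: P₀ = D₀[(1+g_L) + H(g_S−g_L)]/(r−g_L), with H = 4/2 = 2.
P₀ = 7.09 × [(1+0.056) + 2×(0.2969−0.056)] / (0.104−0.056)
   = 7.09 × 1.5378 / 0.048 = 227.1459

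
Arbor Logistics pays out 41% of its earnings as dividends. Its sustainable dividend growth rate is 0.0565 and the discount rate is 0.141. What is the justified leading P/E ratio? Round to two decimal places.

4.85

Justified leading P/E = b/(r−g) = 0.41/(0.141−0.0565) = 4.8521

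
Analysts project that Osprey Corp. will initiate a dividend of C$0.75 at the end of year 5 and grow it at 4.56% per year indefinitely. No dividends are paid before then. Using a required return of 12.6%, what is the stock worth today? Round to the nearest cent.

Deferred-dividend DDM. At t=4 the remaining stream is a growing perpetuity with first payment D_5 = 0.75.
V_4 = D_5/(r−g) = 0.75/(0.126−0.0456) = 9.3284
P₀ = V_4/(1+r)^4 = 9.3284/(1+0.126)^4 = 5.8030

C$5.80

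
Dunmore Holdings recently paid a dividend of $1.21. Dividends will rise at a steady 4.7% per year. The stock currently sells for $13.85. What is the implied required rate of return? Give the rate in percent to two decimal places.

Rearranging the constant-growth DDM: r = D₁/P₀ + g.
D₁ = 1.21 × (1 + 0.047) = 1.2669.
r = 1.2669 / 13.85 + 0.047 = 0.09147 + 0.047 = 0.13847

13.85%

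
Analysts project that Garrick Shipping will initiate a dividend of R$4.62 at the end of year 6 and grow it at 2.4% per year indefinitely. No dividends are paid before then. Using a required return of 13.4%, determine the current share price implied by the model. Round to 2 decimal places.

Deferred-dividend DDM. At t=5 the remaining stream is a growing perpetuity with first payment D_6 = 4.62.
V_5 = D_6/(r−g) = 4.62/(0.134−0.024) = 42.0000
P₀ = V_5/(1+r)^5 = 42.0000/(1+0.134)^5 = 22.3967

R$22.40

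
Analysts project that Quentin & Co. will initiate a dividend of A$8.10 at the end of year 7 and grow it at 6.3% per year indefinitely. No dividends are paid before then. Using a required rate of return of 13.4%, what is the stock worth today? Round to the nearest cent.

Deferred-dividend DDM. At t=6 the remaining stream is a growing perpetuity with first payment D_7 = 8.10.
V_6 = D_7/(r−g) = 8.10/(0.134−0.063) = 114.0845
P₀ = V_6/(1+r)^6 = 114.0845/(1+0.134)^6 = 53.6474

A$53.65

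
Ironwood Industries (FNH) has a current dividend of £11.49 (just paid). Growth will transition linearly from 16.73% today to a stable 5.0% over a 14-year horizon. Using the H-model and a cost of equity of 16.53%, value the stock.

H-model: P₀ = D₀[(1+g_L) + H(g_S−g_L)]/(r−g_L), with H = 14/2 = 7.
P₀ = 11.49 × [(1+0.05) + 7×(0.1673−0.05)] / (0.1653−0.05)
   = 11.49 × 1.8711 / 0.1153 = 186.4609

£186.46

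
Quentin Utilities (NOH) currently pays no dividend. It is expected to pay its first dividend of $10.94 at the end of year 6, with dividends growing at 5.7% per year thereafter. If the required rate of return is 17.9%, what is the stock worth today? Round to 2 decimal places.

Deferred-dividend DDM. At t=5 the remaining stream is a growing perpetuity with first payment D_6 = 10.94.
V_5 = D_6/(r−g) = 10.94/(0.179−0.057) = 89.6721
P₀ = V_5/(1+r)^5 = 89.6721/(1+0.179)^5 = 39.3630

$39.36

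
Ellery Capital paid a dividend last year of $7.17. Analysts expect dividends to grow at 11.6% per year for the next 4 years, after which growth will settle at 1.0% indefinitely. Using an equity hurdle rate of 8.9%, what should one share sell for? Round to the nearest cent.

Two-stage DDM. Project D₁…D_4 at 0.116, terminal growth 0.01, discount at r = 0.089.
D_1 = 8.0017
D_2 = 8.9299
D_3 = 9.9658
D_4 = 11.1218
Terminal value at t=4: TV = D_5/(r−g) = 11.2330/(0.089−0.01) = 142.1904
P₀ = 8.0017/(1+0.089)^1 + 8.9299/(1+0.089)^2 + 9.9658/(1+0.089)^3 + 11.1218/(1+0.089)^4 + 142.1904/(1+0.089)^4 = 131.6041

$131.60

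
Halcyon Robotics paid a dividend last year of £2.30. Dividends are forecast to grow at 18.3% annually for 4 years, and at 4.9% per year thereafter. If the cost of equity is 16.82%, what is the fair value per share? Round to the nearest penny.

Two-stage DDM. Project D₁…D_4 at 0.183, terminal growth 0.049, discount at r = 0.1682.
D_1 = 2.7209
D_2 = 3.2188
D_3 = 3.8079
D_4 = 4.5047
Terminal value at t=4: TV = D_5/(r−g) = 4.7254/(0.1682−0.049) = 39.6430
P₀ = 2.7209/(1+0.1682)^1 + 3.2188/(1+0.1682)^2 + 3.8079/(1+0.1682)^3 + 4.5047/(1+0.1682)^4 + 39.6430/(1+0.1682)^4 = 30.7813

£30.78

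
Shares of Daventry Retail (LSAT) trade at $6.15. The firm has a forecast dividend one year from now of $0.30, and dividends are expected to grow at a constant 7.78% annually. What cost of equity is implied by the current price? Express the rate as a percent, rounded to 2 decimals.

Rearranging the constant-growth DDM: r = D₁/P₀ + g.
r = 0.3000 / 6.15 + 0.0778 = 0.04878 + 0.0778 = 0.12658

12.66%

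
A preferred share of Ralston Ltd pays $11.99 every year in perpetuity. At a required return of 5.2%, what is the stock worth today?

$230.58

Zero-growth DDM (perpetuity): P₀ = D/r = 11.99 / 0.052 = 230.5769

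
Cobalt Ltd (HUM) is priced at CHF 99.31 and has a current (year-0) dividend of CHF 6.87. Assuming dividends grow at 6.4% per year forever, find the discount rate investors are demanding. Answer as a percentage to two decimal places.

Rearranging the constant-growth DDM: r = D₁/P₀ + g.
D₁ = 6.87 × (1 + 0.064) = 7.3097.
r = 7.3097 / 99.31 + 0.064 = 0.07360 + 0.064 = 0.13760

13.76%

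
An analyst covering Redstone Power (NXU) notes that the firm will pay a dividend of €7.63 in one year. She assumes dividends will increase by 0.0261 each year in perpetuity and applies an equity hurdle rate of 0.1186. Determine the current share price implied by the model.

Gordon growth model: P₀ = D₁/(r − g), with D₁ = 7.63 given directly.
P₀ = 7.6300 / (0.1186 − 0.0261) = 7.6300 / 0.0925 = 82.4865

€82.49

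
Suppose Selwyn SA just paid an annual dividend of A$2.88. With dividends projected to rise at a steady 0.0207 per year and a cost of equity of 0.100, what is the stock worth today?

A$37.07

Gordon growth model: P₀ = D₁/(r − g). D₁ = 2.88 × (1 + 0.0207) = 2.9396.
P₀ = 2.9396 / (0.1 − 0.0207) = 2.9396 / 0.0793 = 37.0696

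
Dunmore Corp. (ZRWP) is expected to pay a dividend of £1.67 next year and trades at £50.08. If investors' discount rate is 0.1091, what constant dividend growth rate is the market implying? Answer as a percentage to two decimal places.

7.58%

From P₀ = D₁/(r − g), the implied growth is g = r − D₁/P₀.
g = 0.1091 − 1.67/50.08 = 0.1091 − 0.03335 = 0.07575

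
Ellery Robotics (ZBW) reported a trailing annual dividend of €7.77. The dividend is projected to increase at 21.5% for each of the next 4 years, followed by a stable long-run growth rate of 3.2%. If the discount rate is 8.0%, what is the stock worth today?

Two-stage DDM. Project D₁…D_4 at 0.215, terminal growth 0.032, discount at r = 0.08.
D_1 = 9.4405
D_2 = 11.4703
D_3 = 13.9364
D_4 = 16.9327
Terminal value at t=4: TV = D_5/(r−g) = 17.4745/(0.08−0.032) = 364.0530
P₀ = 9.4405/(1+0.08)^1 + 11.4703/(1+0.08)^2 + 13.9364/(1+0.08)^3 + 16.9327/(1+0.08)^4 + 364.0530/(1+0.08)^4 = 309.6741

€309.67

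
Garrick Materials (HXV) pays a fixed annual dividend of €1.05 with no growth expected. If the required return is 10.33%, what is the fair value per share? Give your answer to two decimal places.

Zero-growth DDM (perpetuity): P₀ = D/r = 1.05 / 0.1033 = 10.1646

€10.16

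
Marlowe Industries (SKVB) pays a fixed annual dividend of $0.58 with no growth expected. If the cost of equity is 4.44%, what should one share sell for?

$13.06

Zero-growth DDM (perpetuity): P₀ = D/r = 0.58 / 0.0444 = 13.0631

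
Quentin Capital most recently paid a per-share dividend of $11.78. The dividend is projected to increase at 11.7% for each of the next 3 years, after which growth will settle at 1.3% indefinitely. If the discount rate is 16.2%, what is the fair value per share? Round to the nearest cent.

$103.81

Two-stage DDM. Project D₁…D_3 at 0.117, terminal growth 0.013, discount at r = 0.162.
D_1 = 13.1583
D_2 = 14.6978
D_3 = 16.4174
Terminal value at t=3: TV = D_4/(r−g) = 16.6308/(0.162−0.013) = 111.6164
P₀ = 13.1583/(1+0.162)^1 + 14.6978/(1+0.162)^2 + 16.4174/(1+0.162)^3 + 111.6164/(1+0.162)^3 = 103.8121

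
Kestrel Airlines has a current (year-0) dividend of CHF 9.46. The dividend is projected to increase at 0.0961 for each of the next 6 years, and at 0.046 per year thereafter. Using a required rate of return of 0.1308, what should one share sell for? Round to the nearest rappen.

CHF 147.75

Two-stage DDM. Project D₁…D_6 at 0.0961, terminal growth 0.046, discount at r = 0.1308.
D_1 = 10.3691
D_2 = 11.3656
D_3 = 12.4578
D_4 = 13.6550
D_5 = 14.9673
D_6 = 16.4056
Terminal value at t=6: TV = D_7/(r−g) = 17.1603/(0.1308−0.046) = 202.3616
P₀ = 10.3691/(1+0.1308)^1 + 11.3656/(1+0.1308)^2 + 12.4578/(1+0.1308)^3 + 13.6550/(1+0.1308)^4 + 14.9673/(1+0.1308)^5 + 16.4056/(1+0.1308)^6 + 202.3616/(1+0.1308)^6 = 147.7524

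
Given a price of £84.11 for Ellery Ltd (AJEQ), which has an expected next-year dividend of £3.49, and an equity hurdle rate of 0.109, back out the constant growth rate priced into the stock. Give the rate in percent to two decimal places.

From P₀ = D₁/(r − g), the implied growth is g = r − D₁/P₀.
g = 0.109 − 3.49/84.11 = 0.109 − 0.04149 = 0.06751

6.75%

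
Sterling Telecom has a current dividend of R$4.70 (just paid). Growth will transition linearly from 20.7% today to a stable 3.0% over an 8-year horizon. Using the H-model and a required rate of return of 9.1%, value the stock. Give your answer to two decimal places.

H-model: P₀ = D₀[(1+g_L) + H(g_S−g_L)]/(r−g_L), with H = 8/2 = 4.
P₀ = 4.70 × [(1+0.03) + 4×(0.207−0.03)] / (0.091−0.03)
   = 4.70 × 1.7380 / 0.061 = 133.9115

R$133.91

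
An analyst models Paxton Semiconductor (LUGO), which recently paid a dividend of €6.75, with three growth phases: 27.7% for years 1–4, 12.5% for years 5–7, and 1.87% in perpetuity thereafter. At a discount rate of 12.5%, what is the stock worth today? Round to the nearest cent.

€178.45

Three-stage DDM. Project D₁…D_7; terminal Gordon value at t=7 with g = 0.0187; discount at r = 0.125.
D_1 = 8.6197
D_2 = 11.0074
D_3 = 14.0565
D_4 = 17.9501
D_5 = 20.1939
D_6 = 22.7181
D_7 = 25.5579
TV_7 = 26.0358/(0.125−0.0187) = 244.9277
P₀ = Σ Dₜ/(1+r)ᵗ + TV_7/(1+r)^7 = 178.4478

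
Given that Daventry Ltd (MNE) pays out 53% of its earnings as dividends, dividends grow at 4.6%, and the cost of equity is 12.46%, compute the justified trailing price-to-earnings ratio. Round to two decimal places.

Justified trailing P/E = b(1+g)/(r−g) = 0.53×(1+0.046)/(0.1246−0.046) = 7.0532

7.05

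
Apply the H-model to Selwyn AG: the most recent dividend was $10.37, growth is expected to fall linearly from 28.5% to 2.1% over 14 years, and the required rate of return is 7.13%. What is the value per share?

H-model: P₀ = D₀[(1+g_L) + H(g_S−g_L)]/(r−g_L), with H = 14/2 = 7.
P₀ = 10.37 × [(1+0.021) + 7×(0.285−0.021)] / (0.0713−0.021)
   = 10.37 × 2.8690 / 0.0503 = 591.4817

$591.48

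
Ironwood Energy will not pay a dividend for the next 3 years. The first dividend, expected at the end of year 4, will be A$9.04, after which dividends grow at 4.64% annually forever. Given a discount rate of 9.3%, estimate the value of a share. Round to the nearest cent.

A$148.57

Deferred-dividend DDM. At t=3 the remaining stream is a growing perpetuity with first payment D_4 = 9.04.
V_3 = D_4/(r−g) = 9.04/(0.093−0.0464) = 193.9914
P₀ = V_3/(1+r)^3 = 193.9914/(1+0.093)^3 = 148.5669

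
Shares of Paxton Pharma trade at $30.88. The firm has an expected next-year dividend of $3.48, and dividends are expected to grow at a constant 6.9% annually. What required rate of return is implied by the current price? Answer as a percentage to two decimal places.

18.17%

Rearranging the constant-growth DDM: r = D₁/P₀ + g.
r = 3.4800 / 30.88 + 0.069 = 0.11269 + 0.069 = 0.18169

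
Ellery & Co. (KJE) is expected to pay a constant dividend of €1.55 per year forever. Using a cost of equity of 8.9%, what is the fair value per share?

Zero-growth DDM (perpetuity): P₀ = D/r = 1.55 / 0.089 = 17.4157

€17.42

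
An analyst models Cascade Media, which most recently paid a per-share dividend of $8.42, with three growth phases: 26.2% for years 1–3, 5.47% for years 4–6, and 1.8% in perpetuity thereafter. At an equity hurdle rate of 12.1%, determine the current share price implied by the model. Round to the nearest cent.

Three-stage DDM. Project D₁…D_6; terminal Gordon value at t=6 with g = 0.018; discount at r = 0.121.
D_1 = 10.6260
D_2 = 13.4101
D_3 = 16.9235
D_4 = 17.8492
D_5 = 18.8256
D_6 = 19.8553
TV_6 = 20.2127/(0.121−0.018) = 196.2400
P₀ = Σ Dₜ/(1+r)ᵗ + TV_6/(1+r)^6 = 162.9976

$163.00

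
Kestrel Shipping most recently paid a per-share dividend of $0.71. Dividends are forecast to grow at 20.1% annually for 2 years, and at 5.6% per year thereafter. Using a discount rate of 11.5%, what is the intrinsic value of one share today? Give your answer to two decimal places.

Two-stage DDM. Project D₁…D_2 at 0.201, terminal growth 0.056, discount at r = 0.115.
D_1 = 0.8527
D_2 = 1.0241
Terminal value at t=2: TV = D_3/(r−g) = 1.0815/(0.115−0.056) = 18.3297
P₀ = 0.8527/(1+0.115)^1 + 1.0241/(1+0.115)^2 + 18.3297/(1+0.115)^2 = 16.3322

$16.33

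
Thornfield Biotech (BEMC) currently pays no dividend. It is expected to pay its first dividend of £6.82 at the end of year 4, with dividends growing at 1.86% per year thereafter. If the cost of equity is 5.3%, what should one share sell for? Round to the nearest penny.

Deferred-dividend DDM. At t=3 the remaining stream is a growing perpetuity with first payment D_4 = 6.82.
V_3 = D_4/(r−g) = 6.82/(0.053−0.0186) = 198.2558
P₀ = V_3/(1+r)^3 = 198.2558/(1+0.053)^3 = 169.8012

£169.80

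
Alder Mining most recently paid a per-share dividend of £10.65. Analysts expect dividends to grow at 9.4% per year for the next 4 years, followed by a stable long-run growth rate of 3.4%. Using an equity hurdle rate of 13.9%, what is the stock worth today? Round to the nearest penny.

Two-stage DDM. Project D₁…D_4 at 0.094, terminal growth 0.034, discount at r = 0.139.
D_1 = 11.6511
D_2 = 12.7463
D_3 = 13.9445
D_4 = 15.2552
Terminal value at t=4: TV = D_5/(r−g) = 15.7739/(0.139−0.034) = 150.2277
P₀ = 11.6511/(1+0.139)^1 + 12.7463/(1+0.139)^2 + 13.9445/(1+0.139)^3 + 15.2552/(1+0.139)^4 + 150.2277/(1+0.139)^4 = 127.8150

£127.82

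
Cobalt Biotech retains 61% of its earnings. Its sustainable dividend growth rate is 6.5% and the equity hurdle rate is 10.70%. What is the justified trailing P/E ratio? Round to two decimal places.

9.89

Payout ratio b = 1 − 0.61 = 0.39.
Justified trailing P/E = b(1+g)/(r−g) = 0.39×(1+0.065)/(0.107−0.065) = 9.8893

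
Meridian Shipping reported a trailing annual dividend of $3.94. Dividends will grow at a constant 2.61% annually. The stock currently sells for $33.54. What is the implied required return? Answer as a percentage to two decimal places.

14.66%

Rearranging the constant-growth DDM: r = D₁/P₀ + g.
D₁ = 3.94 × (1 + 0.0261) = 4.0428.
r = 4.0428 / 33.54 + 0.0261 = 0.12054 + 0.0261 = 0.14664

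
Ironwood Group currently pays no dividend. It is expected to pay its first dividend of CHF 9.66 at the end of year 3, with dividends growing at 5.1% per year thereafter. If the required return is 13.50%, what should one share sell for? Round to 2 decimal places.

Deferred-dividend DDM. At t=2 the remaining stream is a growing perpetuity with first payment D_3 = 9.66.
V_2 = D_3/(r−g) = 9.66/(0.135−0.051) = 115.0000
P₀ = V_2/(1+r)^2 = 115.0000/(1+0.135)^2 = 89.2701

CHF 89.27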